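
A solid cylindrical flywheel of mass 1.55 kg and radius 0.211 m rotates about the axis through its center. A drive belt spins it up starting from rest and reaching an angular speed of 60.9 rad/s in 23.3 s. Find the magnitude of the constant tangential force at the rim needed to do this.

I = ½MR² = (1/2)(1.55)(0.211)² = 0.03450 kg·m².
α = Δω/Δt = (60.9 − 0)/23.3 = 2.614 rad/s².
The required torque is τ = Iα = (0.03450)(2.614) = 0.09018 N·m.
A tangential force at the rim gives τ = FR, so F = τ/R = 0.09018/0.211 = 0.4274 N.

F ≈ 0.427 N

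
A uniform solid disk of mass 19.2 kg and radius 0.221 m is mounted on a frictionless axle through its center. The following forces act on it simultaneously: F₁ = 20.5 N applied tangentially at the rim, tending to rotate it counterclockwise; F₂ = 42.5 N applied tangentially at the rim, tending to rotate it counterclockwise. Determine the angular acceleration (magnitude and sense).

I = ½MR² = (1/2)(19.2)(0.221)² = 0.4689 kg·m².
Taking counterclockwise as positive: τ₁ = +(20.5)(0.221) = +4.530 N·m; τ₂ = +(42.5)(0.221) = +9.393 N·m.
Net torque τ = 13.92 N·m.
α = τ/I = 13.92/0.4689 = 29.69 rad/s².

α ≈ 29.7 rad/s², counterclockwise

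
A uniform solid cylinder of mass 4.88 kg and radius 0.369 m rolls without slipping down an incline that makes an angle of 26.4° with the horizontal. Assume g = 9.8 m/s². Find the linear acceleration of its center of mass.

a ≈ 2.90 m/s²

Translation along the incline: Mg sinθ − f = Ma.
Rotation about the center: fR = Iα with I = ½MR². No-slip gives a = αR, so f = (I/R²)a = (1/2)M a.
Substituting: Mg sinθ = (1 + 0.5000)Ma, so a = g sinθ/(1 + 0.5000) = (9.8) sin 26.4° / 1.500 = 2.905 m/s².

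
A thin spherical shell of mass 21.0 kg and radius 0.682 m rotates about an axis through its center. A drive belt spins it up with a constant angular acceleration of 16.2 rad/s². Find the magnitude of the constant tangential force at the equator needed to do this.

F ≈ 155 N

I = (2/3)MR² = (2/3)(21.0)(0.682)² = 6.512 kg·m².
The required torque is τ = Iα = (6.512)(16.20) = 105.5 N·m.
A tangential force at the equator gives τ = FR, so F = τ/R = 105.5/0.682 = 154.7 N.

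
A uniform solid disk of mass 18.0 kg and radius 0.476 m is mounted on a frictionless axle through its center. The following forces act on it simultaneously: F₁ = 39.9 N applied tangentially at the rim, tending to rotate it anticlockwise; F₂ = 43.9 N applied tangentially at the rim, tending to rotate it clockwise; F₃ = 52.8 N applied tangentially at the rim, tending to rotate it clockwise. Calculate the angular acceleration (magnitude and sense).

α ≈ 13.3 rad/s², clockwise

I = ½MR² = (1/2)(18.0)(0.476)² = 2.039 kg·m².
Taking anticlockwise as positive: τ₁ = +(39.9)(0.476) = +18.99 N·m; τ₂ = −(43.9)(0.476) = −20.90 N·m; τ₃ = −(52.8)(0.476) = −25.13 N·m.
Net torque τ = -27.04 N·m.
α = τ/I = -27.04/2.039 = -13.26 rad/s².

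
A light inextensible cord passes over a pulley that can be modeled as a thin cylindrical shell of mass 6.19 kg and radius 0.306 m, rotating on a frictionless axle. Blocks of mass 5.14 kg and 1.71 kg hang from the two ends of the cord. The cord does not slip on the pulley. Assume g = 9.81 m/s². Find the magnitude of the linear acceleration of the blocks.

I = MR² = (6.19)(0.306)² = 0.5796 kg·m².
Heavier block: m₁g − T₁ = m₁a. Lighter block: T₂ − m₂g = m₂a.
Pulley: (T₁ − T₂)R = Iα = I(a/R), so T₁ − T₂ = (I/R²)a = 1·M_p a = 6.190·a.
Adding the three: (m₁ − m₂)g = (m₁ + m₂ + 6.190)a, so a = (5.14 − 1.71)(9.81)/(5.14 + 1.71 + 6.190) = 2.580 m/s².

a ≈ 2.58 m/s²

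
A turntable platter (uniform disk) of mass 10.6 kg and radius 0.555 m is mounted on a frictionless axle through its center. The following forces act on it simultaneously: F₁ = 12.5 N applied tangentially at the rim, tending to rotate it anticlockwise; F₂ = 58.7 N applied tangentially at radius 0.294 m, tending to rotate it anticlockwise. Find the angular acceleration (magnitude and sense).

α ≈ 14.8 rad/s², anticlockwise

I = ½MR² = (1/2)(10.6)(0.555)² = 1.633 kg·m².
Taking anticlockwise as positive: τ₁ = +(12.5)(0.555) = +6.938 N·m; τ₂ = +(58.7)(0.294) = +17.26 N·m.
Net torque τ = 24.20 N·m.
α = τ/I = 24.20/1.633 = 14.82 rad/s².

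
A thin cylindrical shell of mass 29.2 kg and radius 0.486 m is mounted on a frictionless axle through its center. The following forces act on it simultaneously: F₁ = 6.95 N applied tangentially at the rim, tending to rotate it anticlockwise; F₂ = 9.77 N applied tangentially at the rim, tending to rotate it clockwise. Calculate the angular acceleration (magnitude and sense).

I = MR² = (29.2)(0.486)² = 6.897 kg·m².
Taking anticlockwise as positive: τ₁ = +(6.95)(0.486) = +3.378 N·m; τ₂ = −(9.77)(0.486) = −4.748 N·m.
Net torque τ = -1.371 N·m.
α = τ/I = -1.371/6.897 = -0.1987 rad/s².

α ≈ 0.199 rad/s², clockwise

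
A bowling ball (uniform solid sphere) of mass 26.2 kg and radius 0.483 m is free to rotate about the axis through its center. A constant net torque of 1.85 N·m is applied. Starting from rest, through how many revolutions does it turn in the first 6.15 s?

≈ 2.28 revolutions

I = (2/5)MR² = (2/5)(26.2)(0.483)² = 2.445 kg·m².
α = τ/I = 1.85/2.445 = 0.7567 rad/s².
θ = ½αt² = ½(0.7567)(6.15)² = 14.31 rad.
Revolutions = θ/(2π) = 2.277.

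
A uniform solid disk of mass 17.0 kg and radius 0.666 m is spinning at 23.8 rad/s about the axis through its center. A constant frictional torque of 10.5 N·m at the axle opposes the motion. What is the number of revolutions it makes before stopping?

≈ 16.2 revolutions

I = ½MR² = (1/2)(17.0)(0.666)² = 3.770 kg·m².
The net torque has magnitude 10.5 N·m, opposing ω.
|α| = τ/I = 10.50/3.770 = 2.785 rad/s² (deceleration).
ω² = ω₀² − 2|α|θ with ω = 0 ⇒ θ = ω₀²/(2|α|) = 101.7 rad = 16.19 rev.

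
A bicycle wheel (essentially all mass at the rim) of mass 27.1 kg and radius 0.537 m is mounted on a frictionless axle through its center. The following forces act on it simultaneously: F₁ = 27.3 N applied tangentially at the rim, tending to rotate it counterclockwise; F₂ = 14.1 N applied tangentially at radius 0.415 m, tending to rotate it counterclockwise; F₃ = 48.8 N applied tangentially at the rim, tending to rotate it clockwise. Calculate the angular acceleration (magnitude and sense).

I = MR² = (27.1)(0.537)² = 7.815 kg·m².
Taking counterclockwise as positive: τ₁ = +(27.3)(0.537) = +14.66 N·m; τ₂ = +(14.1)(0.415) = +5.851 N·m; τ₃ = −(48.8)(0.537) = −26.21 N·m.
Net torque τ = -5.694 N·m.
α = τ/I = -5.694/7.815 = -0.7286 rad/s².

α ≈ 0.729 rad/s², clockwise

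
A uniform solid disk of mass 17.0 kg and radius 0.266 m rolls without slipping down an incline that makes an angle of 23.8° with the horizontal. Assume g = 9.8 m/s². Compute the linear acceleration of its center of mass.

Translation along the incline: Mg sinθ − f = Ma.
Rotation about the center: fR = Iα with I = ½MR². No-slip gives a = αR, so f = (I/R²)a = (1/2)M a.
Substituting: Mg sinθ = (1 + 0.5000)Ma, so a = g sinθ/(1 + 0.5000) = (9.8) sin 23.8° / 1.500 = 2.636 m/s².

a ≈ 2.64 m/s²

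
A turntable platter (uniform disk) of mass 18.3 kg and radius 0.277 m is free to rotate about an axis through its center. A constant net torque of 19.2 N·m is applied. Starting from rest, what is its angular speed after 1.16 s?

ω ≈ 31.7 rad/s

I = ½MR² = (1/2)(18.3)(0.277)² = 0.7021 kg·m².
α = τ/I = 19.2/0.7021 = 27.35 rad/s².
ω = ω₀ + αt = 0 + (27.35)(1.16) = 31.72 rad/s.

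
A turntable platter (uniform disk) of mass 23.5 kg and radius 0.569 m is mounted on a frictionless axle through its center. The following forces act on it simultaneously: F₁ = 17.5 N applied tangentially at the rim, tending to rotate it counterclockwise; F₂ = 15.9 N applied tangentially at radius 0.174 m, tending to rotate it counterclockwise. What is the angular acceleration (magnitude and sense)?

I = ½MR² = (1/2)(23.5)(0.569)² = 3.804 kg·m².
Taking counterclockwise as positive: τ₁ = +(17.5)(0.569) = +9.957 N·m; τ₂ = +(15.9)(0.174) = +2.767 N·m.
Net torque τ = 12.72 N·m.
α = τ/I = 12.72/3.804 = 3.345 rad/s².

α ≈ 3.34 rad/s², counterclockwise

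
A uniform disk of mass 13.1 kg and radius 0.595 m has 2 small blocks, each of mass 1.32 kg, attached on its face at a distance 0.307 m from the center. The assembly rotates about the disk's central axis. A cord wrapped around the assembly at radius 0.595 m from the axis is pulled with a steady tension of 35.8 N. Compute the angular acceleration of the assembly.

α ≈ 8.30 rad/s²

I_disk = ½MR² = ½(13.1)(0.595)² = 2.319 kg·m².
I_blocks = 2·m·r² = 2(1.32)(0.307)² = 0.2488 kg·m².
Total I = 2.568 kg·m².
τ = F r = (35.8)(0.595) = 21.30 N·m.
α = τ/I = 21.30/2.568 = 8.296 rad/s².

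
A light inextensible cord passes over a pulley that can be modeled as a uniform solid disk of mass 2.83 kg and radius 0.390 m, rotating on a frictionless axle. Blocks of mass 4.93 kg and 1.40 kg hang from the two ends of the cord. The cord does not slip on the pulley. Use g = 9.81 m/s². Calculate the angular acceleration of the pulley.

α ≈ 11.5 rad/s²

I = ½MR² = (1/2)(2.83)(0.390)² = 0.2152 kg·m².
Heavier block: m₁g − T₁ = m₁a. Lighter block: T₂ − m₂g = m₂a.
Pulley: (T₁ − T₂)R = Iα = I(a/R), so T₁ − T₂ = (I/R²)a = (1/2)M_p a = 1.415·a.
Adding the three: (m₁ − m₂)g = (m₁ + m₂ + 1.415)a, so a = (4.93 − 1.40)(9.81)/(4.93 + 1.40 + 1.415) = 4.471 m/s².
α = a/R = 4.471/0.390 = 11.46 rad/s².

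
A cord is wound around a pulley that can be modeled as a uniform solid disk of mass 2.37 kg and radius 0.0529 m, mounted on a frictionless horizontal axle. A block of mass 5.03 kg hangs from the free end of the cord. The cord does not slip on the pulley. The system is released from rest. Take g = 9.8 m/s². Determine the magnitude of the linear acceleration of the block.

a ≈ 7.93 m/s²

I = ½MR² = (1/2)(2.37)(0.0529)² = 0.003316 kg·m².
Block: mg − T = ma. Pulley: TR = Iα. No-slip: a = αR, so T = (I/R²)a = 1.185·a.
Then mg = (m + 1.185)a, so a = (5.03)(9.8)/(5.03 + 1.185) = 7.931 m/s².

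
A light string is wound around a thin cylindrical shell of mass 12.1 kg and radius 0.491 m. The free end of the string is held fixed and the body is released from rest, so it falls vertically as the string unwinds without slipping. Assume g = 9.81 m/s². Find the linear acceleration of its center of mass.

a ≈ 4.91 m/s²

Translation: Mg − T = Ma. Rotation about the center: TR = Iα with I = MR².
With a = αR: T = (I/R²)a = M a, so Mg = (1 + 1.000)Ma.
a = g/(1 + 1.000) = 9.81/2.000 = 4.905 m/s².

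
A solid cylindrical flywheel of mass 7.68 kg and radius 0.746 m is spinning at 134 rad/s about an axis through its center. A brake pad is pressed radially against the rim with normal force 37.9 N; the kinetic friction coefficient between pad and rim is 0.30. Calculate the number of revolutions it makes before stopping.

I = ½MR² = (1/2)(7.68)(0.746)² = 2.137 kg·m².
Friction force f = μN = (0.30)(37.9) = 11.37 N at the rim; torque magnitude τ = fR = 8.482 N·m, opposing ω.
|α| = τ/I = 8.482/2.137 = 3.969 rad/s² (deceleration).
ω² = ω₀² − 2|α|θ with ω = 0 ⇒ θ = ω₀²/(2|α|) = 2262 rad = 360.0 rev.

≈ 360 revolutions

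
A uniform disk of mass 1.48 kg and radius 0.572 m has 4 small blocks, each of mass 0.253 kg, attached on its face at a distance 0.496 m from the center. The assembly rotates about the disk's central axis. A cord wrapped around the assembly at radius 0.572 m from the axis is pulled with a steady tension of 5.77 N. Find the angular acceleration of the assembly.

I_disk = ½MR² = ½(1.48)(0.572)² = 0.2421 kg·m².
I_blocks = 4·m·r² = 4(0.253)(0.496)² = 0.2490 kg·m².
Total I = 0.4911 kg·m².
τ = F r = (5.77)(0.572) = 3.300 N·m.
α = τ/I = 3.300/0.4911 = 6.721 rad/s².

α ≈ 6.72 rad/s²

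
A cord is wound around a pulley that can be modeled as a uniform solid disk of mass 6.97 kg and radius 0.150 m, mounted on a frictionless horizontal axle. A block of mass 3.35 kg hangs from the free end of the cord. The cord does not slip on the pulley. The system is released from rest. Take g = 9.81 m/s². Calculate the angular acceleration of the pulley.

I = ½MR² = (1/2)(6.97)(0.150)² = 0.07841 kg·m².
Block: mg − T = ma. Pulley: TR = Iα. No-slip: a = αR, so T = (I/R²)a = 3.485·a.
Then mg = (m + 3.485)a, so a = (3.35)(9.81)/(3.35 + 3.485) = 4.808 m/s².
α = a/R = 4.808/0.150 = 32.05 rad/s².

α ≈ 32.1 rad/s²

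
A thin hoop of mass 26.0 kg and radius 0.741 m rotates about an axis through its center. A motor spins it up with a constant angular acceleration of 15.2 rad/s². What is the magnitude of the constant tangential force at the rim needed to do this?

I = MR² = (26.0)(0.741)² = 14.28 kg·m².
The required torque is τ = Iα = (14.28)(15.20) = 217.0 N·m.
A tangential force at the rim gives τ = FR, so F = τ/R = 217.0/0.741 = 292.8 N.

F ≈ 293 N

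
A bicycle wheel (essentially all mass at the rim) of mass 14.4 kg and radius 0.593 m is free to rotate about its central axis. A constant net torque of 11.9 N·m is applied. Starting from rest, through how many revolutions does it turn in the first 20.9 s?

≈ 81.7 revolutions

I = MR² = (14.4)(0.593)² = 5.064 kg·m².
α = τ/I = 11.9/5.064 = 2.350 rad/s².
θ = ½αt² = ½(2.350)(20.9)² = 513.3 rad.
Revolutions = θ/(2π) = 81.69.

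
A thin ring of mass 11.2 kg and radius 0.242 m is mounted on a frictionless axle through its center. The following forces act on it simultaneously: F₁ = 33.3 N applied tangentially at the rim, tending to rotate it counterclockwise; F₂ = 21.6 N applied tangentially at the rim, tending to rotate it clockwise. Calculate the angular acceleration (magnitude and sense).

I = MR² = (11.2)(0.242)² = 0.6559 kg·m².
Taking counterclockwise as positive: τ₁ = +(33.3)(0.242) = +8.059 N·m; τ₂ = −(21.6)(0.242) = −5.227 N·m.
Net torque τ = 2.831 N·m.
α = τ/I = 2.831/0.6559 = 4.317 rad/s².

α ≈ 4.32 rad/s², counterclockwise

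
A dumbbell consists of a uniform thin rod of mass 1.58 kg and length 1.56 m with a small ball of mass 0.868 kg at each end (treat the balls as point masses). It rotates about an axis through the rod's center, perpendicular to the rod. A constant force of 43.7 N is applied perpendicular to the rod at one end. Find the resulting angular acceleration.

α ≈ 24.8 rad/s²

I_rod = (1/12)ML² = (1/12)(1.58)(1.56)² = 0.3204 kg·m².
I_balls = 2·m·(L/2)² = 2(0.868)(0.7800)² = 1.056 kg·m².
Total I = 1.377 kg·m².
τ = F·(L/2) = (43.7)(0.780) = 34.09 N·m.
α = τ/I = 34.09/1.377 = 24.76 rad/s².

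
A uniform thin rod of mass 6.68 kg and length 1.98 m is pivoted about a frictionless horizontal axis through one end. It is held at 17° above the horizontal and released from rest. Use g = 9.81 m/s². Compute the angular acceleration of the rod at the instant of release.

About the pivot, I = (1/3)ML² = (1/3)(6.68)(1.98)² = 8.729 kg·m².
The weight acts at the center, a distance L/2 = 0.9900 m from the pivot; τ = Mg(L/2) cos 17° = 62.04 N·m.
α = τ/I = 62.04/8.729 = 7.107 rad/s².
(Equivalently α = (3g/(2L)) cos 17° = 7.107 rad/s².)

α ≈ 7.11 rad/s²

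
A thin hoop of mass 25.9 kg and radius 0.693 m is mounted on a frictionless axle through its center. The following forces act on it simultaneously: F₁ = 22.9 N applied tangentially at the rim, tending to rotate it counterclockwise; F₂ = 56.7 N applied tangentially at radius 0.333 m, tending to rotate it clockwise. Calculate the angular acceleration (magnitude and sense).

I = MR² = (25.9)(0.693)² = 12.44 kg·m².
Taking counterclockwise as positive: τ₁ = +(22.9)(0.693) = +15.87 N·m; τ₂ = −(56.7)(0.333) = −18.88 N·m.
Net torque τ = -3.011 N·m.
α = τ/I = -3.011/12.44 = -0.2421 rad/s².

α ≈ 0.242 rad/s², clockwise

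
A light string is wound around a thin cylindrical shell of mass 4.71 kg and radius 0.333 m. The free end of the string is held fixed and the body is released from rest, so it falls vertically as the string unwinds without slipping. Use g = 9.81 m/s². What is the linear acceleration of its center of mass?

Translation: Mg − T = Ma. Rotation about the center: TR = Iα with I = MR².
With a = αR: T = (I/R²)a = M a, so Mg = (1 + 1.000)Ma.
a = g/(1 + 1.000) = 9.81/2.000 = 4.905 m/s².

a ≈ 4.91 m/s²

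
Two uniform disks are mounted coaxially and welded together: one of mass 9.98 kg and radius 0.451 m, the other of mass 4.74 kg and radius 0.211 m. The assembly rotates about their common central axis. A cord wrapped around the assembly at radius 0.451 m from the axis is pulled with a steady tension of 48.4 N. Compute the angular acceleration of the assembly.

α ≈ 19.5 rad/s²

I = ½M₁R₁² + ½M₂R₂² = ½(9.98)(0.451)² + ½(4.74)(0.211)² = 1.120 kg·m².
τ = F r = (48.4)(0.451) = 21.83 N·m.
α = τ/I = 21.83/1.120 = 19.48 rad/s².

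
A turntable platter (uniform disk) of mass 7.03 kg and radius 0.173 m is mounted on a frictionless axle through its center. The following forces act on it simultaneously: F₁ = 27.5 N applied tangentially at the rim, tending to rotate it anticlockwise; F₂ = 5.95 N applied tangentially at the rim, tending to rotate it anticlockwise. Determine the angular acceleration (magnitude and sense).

α ≈ 55.0 rad/s², anticlockwise

I = ½MR² = (1/2)(7.03)(0.173)² = 0.1052 kg·m².
Taking anticlockwise as positive: τ₁ = +(27.5)(0.173) = +4.757 N·m; τ₂ = +(5.95)(0.173) = +1.029 N·m.
Net torque τ = 5.787 N·m.
α = τ/I = 5.787/0.1052 = 55.01 rad/s².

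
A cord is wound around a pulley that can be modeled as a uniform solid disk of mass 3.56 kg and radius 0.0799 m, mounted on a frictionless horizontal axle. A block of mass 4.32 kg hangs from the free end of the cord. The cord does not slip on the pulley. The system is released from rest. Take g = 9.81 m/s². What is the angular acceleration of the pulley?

α ≈ 87.0 rad/s²

I = ½MR² = (1/2)(3.56)(0.0799)² = 0.01136 kg·m².
Block: mg − T = ma. Pulley: TR = Iα. No-slip: a = αR, so T = (I/R²)a = 1.780·a.
Then mg = (m + 1.780)a, so a = (4.32)(9.81)/(4.32 + 1.780) = 6.947 m/s².
α = a/R = 6.947/0.0799 = 86.95 rad/s².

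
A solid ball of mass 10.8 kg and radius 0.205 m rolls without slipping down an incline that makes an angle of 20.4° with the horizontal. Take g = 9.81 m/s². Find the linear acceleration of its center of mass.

Translation along the incline: Mg sinθ − f = Ma.
Rotation about the center: fR = Iα with I = (2/5)MR². No-slip gives a = αR, so f = (I/R²)a = (2/5)M a.
Substituting: Mg sinθ = (1 + 0.4000)Ma, so a = g sinθ/(1 + 0.4000) = (9.81) sin 20.4° / 1.400 = 2.442 m/s².

a ≈ 2.44 m/s²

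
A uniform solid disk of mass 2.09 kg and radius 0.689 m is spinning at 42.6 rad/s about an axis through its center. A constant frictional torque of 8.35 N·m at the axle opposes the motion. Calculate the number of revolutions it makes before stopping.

I = ½MR² = (1/2)(2.09)(0.689)² = 0.4961 kg·m².
The net torque has magnitude 8.35 N·m, opposing ω.
|α| = τ/I = 8.350/0.4961 = 16.83 rad/s² (deceleration).
ω² = ω₀² − 2|α|θ with ω = 0 ⇒ θ = ω₀²/(2|α|) = 53.91 rad = 8.580 rev.

≈ 8.58 revolutions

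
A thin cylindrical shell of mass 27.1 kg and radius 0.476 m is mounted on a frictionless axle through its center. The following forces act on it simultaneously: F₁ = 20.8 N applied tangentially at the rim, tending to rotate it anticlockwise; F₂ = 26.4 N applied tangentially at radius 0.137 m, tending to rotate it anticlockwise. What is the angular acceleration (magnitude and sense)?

α ≈ 2.20 rad/s², anticlockwise

I = MR² = (27.1)(0.476)² = 6.140 kg·m².
Taking anticlockwise as positive: τ₁ = +(20.8)(0.476) = +9.901 N·m; τ₂ = +(26.4)(0.137) = +3.617 N·m.
Net torque τ = 13.52 N·m.
α = τ/I = 13.52/6.140 = 2.201 rad/s².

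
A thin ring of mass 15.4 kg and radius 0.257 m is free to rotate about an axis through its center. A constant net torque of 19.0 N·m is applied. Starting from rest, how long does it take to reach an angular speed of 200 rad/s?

t ≈ 10.7 s

I = MR² = (15.4)(0.257)² = 1.017 kg·m².
α = τ/I = 19.0/1.017 = 18.68 rad/s².
ω = αt ⇒ t = ω/α = 200/18.68 = 10.71 s.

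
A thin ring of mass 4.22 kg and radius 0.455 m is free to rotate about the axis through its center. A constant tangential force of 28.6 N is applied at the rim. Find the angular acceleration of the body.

I = MR² = (4.22)(0.455)² = 0.8736 kg·m².
τ = F R = (28.6)(0.455) = 13.01 N·m.
From τ = Iα: α = 13.01/0.8736 = 14.90 rad/s².

α ≈ 14.9 rad/s²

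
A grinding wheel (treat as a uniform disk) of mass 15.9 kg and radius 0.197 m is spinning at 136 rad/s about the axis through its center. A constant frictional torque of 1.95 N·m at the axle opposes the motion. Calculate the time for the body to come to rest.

t ≈ 21.5 s

I = ½MR² = (1/2)(15.9)(0.197)² = 0.3085 kg·m².
The net torque has magnitude 1.95 N·m, opposing ω.
|α| = τ/I = 1.950/0.3085 = 6.320 rad/s² (deceleration).
0 = ω₀ − |α|t ⇒ t = ω₀/|α| = 136/6.320 = 21.52 s.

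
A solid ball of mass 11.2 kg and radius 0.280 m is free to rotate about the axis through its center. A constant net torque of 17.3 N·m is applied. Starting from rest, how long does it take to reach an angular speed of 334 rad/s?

I = (2/5)MR² = (2/5)(11.2)(0.280)² = 0.3512 kg·m².
α = τ/I = 17.3/0.3512 = 49.26 rad/s².
ω = αt ⇒ t = ω/α = 334/49.26 = 6.781 s.

t ≈ 6.78 s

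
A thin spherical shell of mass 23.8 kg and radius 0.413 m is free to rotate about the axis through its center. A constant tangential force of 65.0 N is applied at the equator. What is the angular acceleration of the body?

α ≈ 9.92 rad/s²

I = (2/3)MR² = (2/3)(23.8)(0.413)² = 2.706 kg·m².
τ = F R = (65.0)(0.413) = 26.84 N·m.
From τ = Iα: α = 26.84/2.706 = 9.919 rad/s².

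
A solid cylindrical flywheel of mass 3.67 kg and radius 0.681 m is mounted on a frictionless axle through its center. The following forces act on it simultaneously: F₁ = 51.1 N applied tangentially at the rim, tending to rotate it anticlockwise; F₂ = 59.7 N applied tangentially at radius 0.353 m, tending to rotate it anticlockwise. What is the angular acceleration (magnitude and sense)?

I = ½MR² = (1/2)(3.67)(0.681)² = 0.8510 kg·m².
Taking anticlockwise as positive: τ₁ = +(51.1)(0.681) = +34.80 N·m; τ₂ = +(59.7)(0.353) = +21.07 N·m.
Net torque τ = 55.87 N·m.
α = τ/I = 55.87/0.8510 = 65.66 rad/s².

α ≈ 65.7 rad/s², anticlockwise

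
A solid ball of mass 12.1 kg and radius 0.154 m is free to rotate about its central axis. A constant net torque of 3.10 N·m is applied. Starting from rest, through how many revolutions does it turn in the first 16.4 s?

I = (2/5)MR² = (2/5)(12.1)(0.154)² = 0.1148 kg·m².
α = τ/I = 3.10/0.1148 = 27.01 rad/s².
θ = ½αt² = ½(27.01)(16.4)² = 3632 rad.
Revolutions = θ/(2π) = 578.0.

≈ 578 revolutions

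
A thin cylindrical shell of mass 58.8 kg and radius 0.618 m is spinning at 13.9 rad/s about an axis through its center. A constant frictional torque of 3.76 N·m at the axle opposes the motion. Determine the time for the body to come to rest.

t ≈ 83.0 s

I = MR² = (58.8)(0.618)² = 22.46 kg·m².
The net torque has magnitude 3.76 N·m, opposing ω.
|α| = τ/I = 3.760/22.46 = 0.1674 rad/s² (deceleration).
0 = ω₀ − |α|t ⇒ t = ω₀/|α| = 13.9/0.1674 = 83.02 s.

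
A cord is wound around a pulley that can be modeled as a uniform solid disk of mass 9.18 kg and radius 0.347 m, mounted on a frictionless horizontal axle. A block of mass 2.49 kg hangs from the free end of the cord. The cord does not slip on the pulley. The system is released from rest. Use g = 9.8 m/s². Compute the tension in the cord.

I = ½MR² = (1/2)(9.18)(0.347)² = 0.5527 kg·m².
Block: mg − T = ma. Pulley: TR = Iα. No-slip: a = αR, so T = (I/R²)a = 4.590·a.
Then mg = (m + 4.590)a, so a = (2.49)(9.8)/(2.49 + 4.590) = 3.447 m/s².
T = 4.590·a = 15.82 N.

T ≈ 15.8 N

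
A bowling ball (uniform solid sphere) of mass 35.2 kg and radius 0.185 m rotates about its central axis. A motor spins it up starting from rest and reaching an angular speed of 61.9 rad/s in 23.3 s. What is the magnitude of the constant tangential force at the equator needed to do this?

I = (2/5)MR² = (2/5)(35.2)(0.185)² = 0.4819 kg·m².
α = Δω/Δt = (61.9 − 0)/23.3 = 2.657 rad/s².
The required torque is τ = Iα = (0.4819)(2.657) = 1.280 N·m.
A tangential force at the equator gives τ = FR, so F = τ/R = 1.280/0.185 = 6.920 N.

F ≈ 6.92 N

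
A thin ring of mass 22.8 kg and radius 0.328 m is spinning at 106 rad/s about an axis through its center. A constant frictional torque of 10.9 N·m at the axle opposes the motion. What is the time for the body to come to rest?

I = MR² = (22.8)(0.328)² = 2.453 kg·m².
The net torque has magnitude 10.9 N·m, opposing ω.
|α| = τ/I = 10.90/2.453 = 4.444 rad/s² (deceleration).
0 = ω₀ − |α|t ⇒ t = ω₀/|α| = 106/4.444 = 23.85 s.

t ≈ 23.9 s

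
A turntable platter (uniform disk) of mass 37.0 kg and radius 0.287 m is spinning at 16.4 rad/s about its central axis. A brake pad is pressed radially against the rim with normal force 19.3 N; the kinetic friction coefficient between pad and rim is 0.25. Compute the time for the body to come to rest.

I = ½MR² = (1/2)(37.0)(0.287)² = 1.524 kg·m².
Friction force f = μN = (0.25)(19.3) = 4.825 N at the rim; torque magnitude τ = fR = 1.385 N·m, opposing ω.
|α| = τ/I = 1.385/1.524 = 0.9087 rad/s² (deceleration).
0 = ω₀ − |α|t ⇒ t = ω₀/|α| = 16.4/0.9087 = 18.05 s.

t ≈ 18.0 s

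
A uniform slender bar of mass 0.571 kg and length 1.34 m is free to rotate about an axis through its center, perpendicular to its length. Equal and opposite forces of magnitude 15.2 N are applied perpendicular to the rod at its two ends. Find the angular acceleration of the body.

I = (1/12)ML² = (1/12)(0.571)(1.34)² = 0.08544 kg·m².
The couple gives τ = F·(L/2) + F·(L/2) = F L = (15.2)(1.34) = 20.37 N·m.
From τ = Iα: α = 20.37/0.08544 = 238.4 rad/s².

α ≈ 238 rad/s²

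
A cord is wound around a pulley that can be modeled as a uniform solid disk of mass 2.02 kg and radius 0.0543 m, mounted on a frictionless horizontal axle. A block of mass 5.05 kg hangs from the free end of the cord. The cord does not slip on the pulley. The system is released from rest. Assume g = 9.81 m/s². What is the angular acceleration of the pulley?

α ≈ 151 rad/s²

I = ½MR² = (1/2)(2.02)(0.0543)² = 0.002978 kg·m².
Block: mg − T = ma. Pulley: TR = Iα. No-slip: a = αR, so T = (I/R²)a = 1.010·a.
Then mg = (m + 1.010)a, so a = (5.05)(9.81)/(5.05 + 1.010) = 8.175 m/s².
α = a/R = 8.175/0.0543 = 150.6 rad/s².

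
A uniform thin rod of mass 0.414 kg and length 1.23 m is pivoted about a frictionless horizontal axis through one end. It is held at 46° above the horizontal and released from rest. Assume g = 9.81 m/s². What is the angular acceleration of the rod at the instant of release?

α ≈ 8.31 rad/s²

About the pivot, I = (1/3)ML² = (1/3)(0.414)(1.23)² = 0.2088 kg·m².
The weight acts at the center, a distance L/2 = 0.6150 m from the pivot; τ = Mg(L/2) cos 46° = 1.735 N·m.
α = τ/I = 1.735/0.2088 = 8.310 rad/s².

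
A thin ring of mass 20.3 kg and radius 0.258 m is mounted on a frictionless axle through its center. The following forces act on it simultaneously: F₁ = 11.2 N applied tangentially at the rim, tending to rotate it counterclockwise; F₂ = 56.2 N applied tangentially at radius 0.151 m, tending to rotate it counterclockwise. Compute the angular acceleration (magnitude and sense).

I = MR² = (20.3)(0.258)² = 1.351 kg·m².
Taking counterclockwise as positive: τ₁ = +(11.2)(0.258) = +2.890 N·m; τ₂ = +(56.2)(0.151) = +8.486 N·m.
Net torque τ = 11.38 N·m.
α = τ/I = 11.38/1.351 = 8.419 rad/s².

α ≈ 8.42 rad/s², counterclockwise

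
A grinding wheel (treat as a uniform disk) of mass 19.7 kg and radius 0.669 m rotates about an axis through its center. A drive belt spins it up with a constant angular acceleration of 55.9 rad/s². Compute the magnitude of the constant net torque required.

I = ½MR² = (1/2)(19.7)(0.669)² = 4.408 kg·m².
τ = Iα = (4.408)(55.90) = 246.4 N·m.

τ ≈ 246 N·m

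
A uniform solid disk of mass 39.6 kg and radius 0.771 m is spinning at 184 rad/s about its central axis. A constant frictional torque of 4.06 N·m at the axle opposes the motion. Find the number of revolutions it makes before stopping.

≈ 7810 revolutions

I = ½MR² = (1/2)(39.6)(0.771)² = 11.77 kg·m².
The net torque has magnitude 4.06 N·m, opposing ω.
|α| = τ/I = 4.060/11.77 = 0.3449 rad/s² (deceleration).
ω² = ω₀² − 2|α|θ with ω = 0 ⇒ θ = ω₀²/(2|α|) = 49070 rad = 7810 rev.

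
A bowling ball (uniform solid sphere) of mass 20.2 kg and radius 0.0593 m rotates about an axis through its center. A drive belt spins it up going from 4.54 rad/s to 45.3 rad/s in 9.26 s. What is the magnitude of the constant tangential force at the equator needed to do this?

I = (2/5)MR² = (2/5)(20.2)(0.0593)² = 0.02841 kg·m².
α = Δω/Δt = (45.3 − 4.54)/9.26 = 4.402 rad/s².
The required torque is τ = Iα = (0.02841)(4.402) = 0.1251 N·m.
A tangential force at the equator gives τ = FR, so F = τ/R = 0.1251/0.0593 = 2.109 N.

F ≈ 2.11 N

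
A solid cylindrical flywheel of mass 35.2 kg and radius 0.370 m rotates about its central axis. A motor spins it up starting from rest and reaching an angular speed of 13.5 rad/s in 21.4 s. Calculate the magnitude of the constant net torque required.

I = ½MR² = (1/2)(35.2)(0.370)² = 2.409 kg·m².
α = Δω/Δt = (13.5 − 0)/21.4 = 0.6308 rad/s².
τ = Iα = (2.409)(0.6308) = 1.520 N·m.

τ ≈ 1.52 N·m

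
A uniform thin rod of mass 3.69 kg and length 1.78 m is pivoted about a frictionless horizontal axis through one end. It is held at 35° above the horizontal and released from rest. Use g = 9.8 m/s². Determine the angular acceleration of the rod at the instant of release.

About the pivot, I = (1/3)ML² = (1/3)(3.69)(1.78)² = 3.897 kg·m².
The weight acts at the center, a distance L/2 = 0.8900 m from the pivot; τ = Mg(L/2) cos 35° = 26.36 N·m.
α = τ/I = 26.36/3.897 = 6.765 rad/s².

α ≈ 6.76 rad/s²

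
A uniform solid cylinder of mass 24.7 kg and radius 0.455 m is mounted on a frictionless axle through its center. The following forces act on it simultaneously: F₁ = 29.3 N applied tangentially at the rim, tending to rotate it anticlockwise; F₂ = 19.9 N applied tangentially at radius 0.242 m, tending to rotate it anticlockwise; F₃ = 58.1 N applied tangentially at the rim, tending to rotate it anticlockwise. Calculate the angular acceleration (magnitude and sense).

I = ½MR² = (1/2)(24.7)(0.455)² = 2.557 kg·m².
Taking anticlockwise as positive: τ₁ = +(29.3)(0.455) = +13.33 N·m; τ₂ = +(19.9)(0.242) = +4.816 N·m; τ₃ = +(58.1)(0.455) = +26.44 N·m.
Net torque τ = 44.58 N·m.
α = τ/I = 44.58/2.557 = 17.44 rad/s².

α ≈ 17.4 rad/s², anticlockwise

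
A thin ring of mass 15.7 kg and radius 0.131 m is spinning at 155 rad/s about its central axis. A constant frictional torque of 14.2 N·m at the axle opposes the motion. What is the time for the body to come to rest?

I = MR² = (15.7)(0.131)² = 0.2694 kg·m².
The net torque has magnitude 14.2 N·m, opposing ω.
|α| = τ/I = 14.20/0.2694 = 52.70 rad/s² (deceleration).
0 = ω₀ − |α|t ⇒ t = ω₀/|α| = 155/52.70 = 2.941 s.

t ≈ 2.94 s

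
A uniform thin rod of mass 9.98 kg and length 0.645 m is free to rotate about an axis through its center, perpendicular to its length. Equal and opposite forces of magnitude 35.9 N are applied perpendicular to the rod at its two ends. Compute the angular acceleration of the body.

α ≈ 66.9 rad/s²

I = (1/12)ML² = (1/12)(9.98)(0.645)² = 0.3460 kg·m².
The couple gives τ = F·(L/2) + F·(L/2) = F L = (35.9)(0.645) = 23.16 N·m.
Newton's second law for rotation, τ = Iα, gives α = τ/I = 23.16/0.3460 = 66.92 rad/s².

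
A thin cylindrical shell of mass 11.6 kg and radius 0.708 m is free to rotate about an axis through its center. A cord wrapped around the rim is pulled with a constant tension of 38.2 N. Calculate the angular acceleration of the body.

I = MR² = (11.6)(0.708)² = 5.815 kg·m².
τ = F R = (38.2)(0.708) = 27.05 N·m.
From τ = Iα: α = 27.05/5.815 = 4.651 rad/s².

α ≈ 4.65 rad/s²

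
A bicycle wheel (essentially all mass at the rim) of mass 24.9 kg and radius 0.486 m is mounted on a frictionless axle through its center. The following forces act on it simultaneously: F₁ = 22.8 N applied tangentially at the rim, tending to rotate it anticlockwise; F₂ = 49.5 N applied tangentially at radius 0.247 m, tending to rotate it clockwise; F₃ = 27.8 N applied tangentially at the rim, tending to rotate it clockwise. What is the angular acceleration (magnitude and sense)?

α ≈ 2.49 rad/s², clockwise

I = MR² = (24.9)(0.486)² = 5.881 kg·m².
Taking anticlockwise as positive: τ₁ = +(22.8)(0.486) = +11.08 N·m; τ₂ = −(49.5)(0.247) = −12.23 N·m; τ₃ = −(27.8)(0.486) = −13.51 N·m.
Net torque τ = -14.66 N·m.
α = τ/I = -14.66/5.881 = -2.492 rad/s².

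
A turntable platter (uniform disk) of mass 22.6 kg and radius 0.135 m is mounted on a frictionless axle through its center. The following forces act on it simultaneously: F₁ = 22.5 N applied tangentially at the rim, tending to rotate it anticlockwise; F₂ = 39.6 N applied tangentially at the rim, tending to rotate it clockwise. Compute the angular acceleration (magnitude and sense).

α ≈ 11.2 rad/s², clockwise

I = ½MR² = (1/2)(22.6)(0.135)² = 0.2059 kg·m².
Taking anticlockwise as positive: τ₁ = +(22.5)(0.135) = +3.038 N·m; τ₂ = −(39.6)(0.135) = −5.346 N·m.
Net torque τ = -2.309 N·m.
α = τ/I = -2.309/0.2059 = -11.21 rad/s².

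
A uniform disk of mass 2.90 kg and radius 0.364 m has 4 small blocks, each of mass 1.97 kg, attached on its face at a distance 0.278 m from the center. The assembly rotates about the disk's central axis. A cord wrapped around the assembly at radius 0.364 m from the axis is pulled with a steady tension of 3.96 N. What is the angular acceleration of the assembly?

α ≈ 1.80 rad/s²

I_disk = ½MR² = ½(2.90)(0.364)² = 0.1921 kg·m².
I_blocks = 4·m·r² = 4(1.97)(0.278)² = 0.6090 kg·m².
Total I = 0.8011 kg·m².
τ = F r = (3.96)(0.364) = 1.441 N·m.
α = τ/I = 1.441/0.8011 = 1.799 rad/s².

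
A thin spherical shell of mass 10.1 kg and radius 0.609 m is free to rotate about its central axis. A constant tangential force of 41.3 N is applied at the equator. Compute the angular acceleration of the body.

I = (2/3)MR² = (2/3)(10.1)(0.609)² = 2.497 kg·m².
τ = F R = (41.3)(0.609) = 25.15 N·m.
From τ = Iα: α = 25.15/2.497 = 10.07 rad/s².

α ≈ 10.1 rad/s²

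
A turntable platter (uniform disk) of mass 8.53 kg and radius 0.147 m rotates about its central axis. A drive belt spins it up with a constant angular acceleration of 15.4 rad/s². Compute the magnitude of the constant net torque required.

τ ≈ 1.42 N·m

I = ½MR² = (1/2)(8.53)(0.147)² = 0.09216 kg·m².
τ = Iα = (0.09216)(15.40) = 1.419 N·m.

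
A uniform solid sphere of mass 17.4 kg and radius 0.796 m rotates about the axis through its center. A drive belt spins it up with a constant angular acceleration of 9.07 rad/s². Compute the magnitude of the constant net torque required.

τ ≈ 40.0 N·m

I = (2/5)MR² = (2/5)(17.4)(0.796)² = 4.410 kg·m².
τ = Iα = (4.410)(9.070) = 40.00 N·m.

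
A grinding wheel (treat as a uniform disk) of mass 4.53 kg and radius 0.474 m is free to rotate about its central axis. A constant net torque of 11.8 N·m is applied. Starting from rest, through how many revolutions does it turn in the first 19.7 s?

≈ 716 revolutions

I = ½MR² = (1/2)(4.53)(0.474)² = 0.5089 kg·m².
α = τ/I = 11.8/0.5089 = 23.19 rad/s².
θ = ½αt² = ½(23.19)(19.7)² = 4499 rad.
Revolutions = θ/(2π) = 716.1.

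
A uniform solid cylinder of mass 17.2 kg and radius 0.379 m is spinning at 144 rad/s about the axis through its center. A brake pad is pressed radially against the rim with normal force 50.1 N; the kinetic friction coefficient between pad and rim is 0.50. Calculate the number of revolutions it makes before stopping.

I = ½MR² = (1/2)(17.2)(0.379)² = 1.235 kg·m².
Friction force f = μN = (0.50)(50.1) = 25.05 N at the rim; torque magnitude τ = fR = 9.494 N·m, opposing ω.
|α| = τ/I = 9.494/1.235 = 7.685 rad/s² (deceleration).
ω² = ω₀² − 2|α|θ with ω = 0 ⇒ θ = ω₀²/(2|α|) = 1349 rad = 214.7 rev.

≈ 215 revolutions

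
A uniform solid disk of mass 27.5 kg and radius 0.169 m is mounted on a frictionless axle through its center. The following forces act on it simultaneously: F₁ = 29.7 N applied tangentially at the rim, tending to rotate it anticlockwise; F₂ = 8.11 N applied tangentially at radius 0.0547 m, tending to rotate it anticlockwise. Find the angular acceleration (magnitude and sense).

α ≈ 13.9 rad/s², anticlockwise

I = ½MR² = (1/2)(27.5)(0.169)² = 0.3927 kg·m².
Taking anticlockwise as positive: τ₁ = +(29.7)(0.169) = +5.019 N·m; τ₂ = +(8.11)(0.0547) = +0.4436 N·m.
Net torque τ = 5.463 N·m.
α = τ/I = 5.463/0.3927 = 13.91 rad/s².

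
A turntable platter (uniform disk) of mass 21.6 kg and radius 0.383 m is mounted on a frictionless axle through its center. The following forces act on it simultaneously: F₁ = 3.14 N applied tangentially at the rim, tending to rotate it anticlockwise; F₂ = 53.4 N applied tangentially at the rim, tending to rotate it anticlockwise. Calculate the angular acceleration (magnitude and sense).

α ≈ 13.7 rad/s², anticlockwise

I = ½MR² = (1/2)(21.6)(0.383)² = 1.584 kg·m².
Taking anticlockwise as positive: τ₁ = +(3.14)(0.383) = +1.203 N·m; τ₂ = +(53.4)(0.383) = +20.45 N·m.
Net torque τ = 21.65 N·m.
α = τ/I = 21.65/1.584 = 13.67 rad/s².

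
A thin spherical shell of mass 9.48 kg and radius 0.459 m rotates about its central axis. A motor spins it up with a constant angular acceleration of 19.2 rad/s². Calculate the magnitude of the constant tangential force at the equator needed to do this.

I = (2/3)MR² = (2/3)(9.48)(0.459)² = 1.332 kg·m².
The required torque is τ = Iα = (1.332)(19.20) = 25.56 N·m.
A tangential force at the equator gives τ = FR, so F = τ/R = 25.56/0.459 = 55.70 N.

F ≈ 55.7 N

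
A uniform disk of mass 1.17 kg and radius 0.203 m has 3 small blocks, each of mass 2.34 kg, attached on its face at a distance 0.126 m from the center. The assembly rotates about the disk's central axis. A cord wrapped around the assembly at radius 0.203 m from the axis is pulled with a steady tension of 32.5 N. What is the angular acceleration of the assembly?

α ≈ 48.7 rad/s²

I_disk = ½MR² = ½(1.17)(0.203)² = 0.02411 kg·m².
I_blocks = 3·m·r² = 3(2.34)(0.126)² = 0.1114 kg·m².
Total I = 0.1356 kg·m².
τ = F r = (32.5)(0.203) = 6.598 N·m.
α = τ/I = 6.598/0.1356 = 48.67 rad/s².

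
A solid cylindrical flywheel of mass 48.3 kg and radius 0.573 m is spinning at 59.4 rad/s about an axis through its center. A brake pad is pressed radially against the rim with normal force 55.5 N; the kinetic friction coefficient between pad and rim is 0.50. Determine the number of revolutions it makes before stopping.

≈ 140 revolutions

I = ½MR² = (1/2)(48.3)(0.573)² = 7.929 kg·m².
Friction force f = μN = (0.50)(55.5) = 27.75 N at the rim; torque magnitude τ = fR = 15.90 N·m, opposing ω.
|α| = τ/I = 15.90/7.929 = 2.005 rad/s² (deceleration).
ω² = ω₀² − 2|α|θ with ω = 0 ⇒ θ = ω₀²/(2|α|) = 879.7 rad = 140.0 rev.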